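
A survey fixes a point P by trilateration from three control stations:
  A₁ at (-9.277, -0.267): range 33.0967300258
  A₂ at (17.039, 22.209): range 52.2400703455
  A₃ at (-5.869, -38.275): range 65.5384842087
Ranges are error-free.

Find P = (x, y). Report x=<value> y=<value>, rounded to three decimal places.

x=-35.168 y=20.350

eq1: (x + 9.277)² + (y + 0.267)² = 33.0967300258²
eq2: (x − 17.039)² + (y − 22.209)² = 52.2400703455²
eq3: (x + 5.869)² + (y + 38.275)² = 65.5384842087²
eq1−eq3, eq1−eq2 (x²,y² cancel):
  6.816·x − 76.016·y = -1786.612606
  52.632·x + 44.952·y = -936.198227
det = 6.816·44.952 − -76.016·52.632 = 4307.266944
x = (-1786.612606·44.952 − -76.016·-936.198227) / 4307.266944 = -35.167975
y = (6.816·-936.198227 − -1786.612606·52.632) / 4307.266944 = 20.349764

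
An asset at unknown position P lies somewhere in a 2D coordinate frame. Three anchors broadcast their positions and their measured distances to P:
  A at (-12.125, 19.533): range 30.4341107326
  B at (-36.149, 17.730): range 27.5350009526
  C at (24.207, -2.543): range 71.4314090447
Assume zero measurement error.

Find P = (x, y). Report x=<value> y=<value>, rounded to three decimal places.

eq1: (x + 12.125)² + (y − 19.533)² = 30.4341107326²
eq2: (x + 36.149)² + (y − 17.730)² = 27.5350009526²
eq3: (x − 24.207)² + (y + 2.543)² = 71.4314090447²
eq2−eq3, eq2−eq1 (x²,y² cancel):
  120.712·x − 40.546·y = -5372.927324
  48.048·x + 3.606·y = -1260.608206
det = 120.712·3.606 − -40.546·48.048 = 2383.441680
x = (-5372.927324·3.606 − -40.546·-1260.608206) / 2383.441680 = -29.573787
y = (120.712·-1260.608206 − -5372.927324·48.048) / 2383.441680 = 44.468415

x=-29.574 y=44.468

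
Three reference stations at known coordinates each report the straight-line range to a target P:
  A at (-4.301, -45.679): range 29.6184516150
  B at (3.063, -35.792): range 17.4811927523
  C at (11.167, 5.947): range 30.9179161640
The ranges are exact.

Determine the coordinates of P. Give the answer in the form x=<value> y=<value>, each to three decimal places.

eq1: (x + 4.301)² + (y + 45.679)² = 29.6184516150²
eq2: (x − 3.063)² + (y + 35.792)² = 17.4811927523²
eq3: (x − 11.167)² + (y − 5.947)² = 30.9179161640²
eq1−eq3, eq1−eq2 (x²,y² cancel):
  30.936·x + 103.252·y = -2023.665808
  14.728·x + 19.774·y = -242.959833
det = 30.936·19.774 − 103.252·14.728 = -908.966992
x = (-2023.665808·19.774 − 103.252·-242.959833) / -908.966992 = 16.425106
y = (30.936·-242.959833 − -2023.665808·14.728) / -908.966992 = -24.520521

x=16.425 y=-24.521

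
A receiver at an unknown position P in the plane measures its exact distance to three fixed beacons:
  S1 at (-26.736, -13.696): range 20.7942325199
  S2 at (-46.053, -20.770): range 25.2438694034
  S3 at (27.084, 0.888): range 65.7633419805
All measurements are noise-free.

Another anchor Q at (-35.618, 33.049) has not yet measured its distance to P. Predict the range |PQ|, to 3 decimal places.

eq1: (x + 26.736)² + (y + 13.696)² = 20.7942325199²
eq2: (x + 46.053)² + (y + 20.770)² = 25.2438694034²
eq3: (x − 27.084)² + (y − 0.888)² = 65.7633419805²
eq3−eq1, eq3−eq2 (x²,y² cancel):
  -107.640·x − 29.168·y = 4060.479554
  -146.274·x − 43.316·y = 5505.504315
det = -107.640·-43.316 − -29.168·-146.274 = 396.014208
x = (4060.479554·-43.316 − -29.168·5505.504315) / 396.014208 = -38.632913
y = (-107.640·5505.504315 − 4060.479554·-146.274) / 396.014208 = 3.358723
|P − Q| = √((-38.632913 − -35.618)² + (3.358723 − 33.049)²) = 29.842960

29.843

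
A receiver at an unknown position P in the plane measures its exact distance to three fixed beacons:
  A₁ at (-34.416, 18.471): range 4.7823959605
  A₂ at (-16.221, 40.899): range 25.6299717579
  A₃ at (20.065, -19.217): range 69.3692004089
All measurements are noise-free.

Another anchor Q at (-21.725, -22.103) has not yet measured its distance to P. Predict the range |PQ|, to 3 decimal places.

eq1: (x + 34.416)² + (y − 18.471)² = 4.7823959605²
eq2: (x + 16.221)² + (y − 40.899)² = 25.6299717579²
eq3: (x − 20.065)² + (y + 19.217)² = 69.3692004089²
eq1−eq3, eq1−eq2 (x²,y² cancel):
  108.962·x − 75.376·y = -5542.956237
  36.390·x + 44.856·y = -223.813996
det = 108.962·44.856 − -75.376·36.390 = 7630.532112
x = (-5542.956237·44.856 − -75.376·-223.813996) / 7630.532112 = -34.795090
y = (108.962·-223.813996 − -5542.956237·36.390) / 7630.532112 = 23.238347
|P − Q| = √((-34.795090 − -21.725)² + (23.238347 − -22.103)²) = 47.187552

47.188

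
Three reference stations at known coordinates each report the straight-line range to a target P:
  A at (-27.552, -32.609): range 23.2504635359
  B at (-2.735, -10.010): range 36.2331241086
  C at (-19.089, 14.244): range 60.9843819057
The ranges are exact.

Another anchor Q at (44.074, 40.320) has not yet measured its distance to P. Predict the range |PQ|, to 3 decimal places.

eq1: (x + 27.552)² + (y + 32.609)² = 23.2504635359²
eq2: (x + 2.735)² + (y + 10.010)² = 36.2331241086²
eq3: (x + 19.089)² + (y − 14.244)² = 60.9843819057²
eq2−eq1, eq2−eq3 (x²,y² cancel):
  -49.634·x − 45.198·y = 2487.034488
  -32.708·x + 48.508·y = -1946.654422
det = -49.634·48.508 − -45.198·-32.708 = -3885.982256
x = (2487.034488·48.508 − -45.198·-1946.654422) / -3885.982256 = -8.403585
y = (-49.634·-1946.654422 − 2487.034488·-32.708) / -3885.982256 = -45.796959
|P − Q| = √((-8.403585 − 44.074)² + (-45.796959 − 40.320)²) = 100.846554

100.847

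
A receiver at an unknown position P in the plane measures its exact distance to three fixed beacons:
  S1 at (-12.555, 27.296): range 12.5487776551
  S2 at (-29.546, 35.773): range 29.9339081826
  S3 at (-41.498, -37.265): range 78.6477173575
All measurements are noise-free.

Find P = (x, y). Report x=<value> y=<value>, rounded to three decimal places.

eq1: (x + 12.555)² + (y − 27.296)² = 12.5487776551²
eq2: (x + 29.546)² + (y − 35.773)² = 29.9339081826²
eq3: (x + 41.498)² + (y + 37.265)² = 78.6477173575²
eq1−eq3, eq1−eq2 (x²,y² cancel):
  -57.886·x − 129.122·y = -3819.927037
  -33.982·x + 16.954·y = 511.406966
det = -57.886·16.954 − -129.122·-33.982 = -5369.223048
x = (-3819.927037·16.954 − -129.122·511.406966) / -5369.223048 = -0.236691
y = (-57.886·511.406966 − -3819.927037·-33.982) / -5369.223048 = 29.689969

x=-0.237 y=29.690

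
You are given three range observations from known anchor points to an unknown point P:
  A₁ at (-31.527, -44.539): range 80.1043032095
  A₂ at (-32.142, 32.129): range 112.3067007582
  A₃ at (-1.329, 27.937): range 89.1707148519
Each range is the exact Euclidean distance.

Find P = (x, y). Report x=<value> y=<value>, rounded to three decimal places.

x=48.565 y=-45.969

eq1: (x + 31.527)² + (y + 44.539)² = 80.1043032095²
eq2: (x + 32.142)² + (y − 32.129)² = 112.3067007582²
eq3: (x + 1.329)² + (y − 27.937)² = 89.1707148519²
eq1−eq3, eq1−eq2 (x²,y² cancel):
  60.396·x + 144.952·y = -3730.149035
  -1.230·x + 153.336·y = -7108.389088
det = 60.396·153.336 − 144.952·-1.230 = 9439.172016
x = (-3730.149035·153.336 − 144.952·-7108.389088) / 9439.172016 = 48.564544
y = (60.396·-7108.389088 − -3730.149035·-1.230) / 9439.172016 = -45.968688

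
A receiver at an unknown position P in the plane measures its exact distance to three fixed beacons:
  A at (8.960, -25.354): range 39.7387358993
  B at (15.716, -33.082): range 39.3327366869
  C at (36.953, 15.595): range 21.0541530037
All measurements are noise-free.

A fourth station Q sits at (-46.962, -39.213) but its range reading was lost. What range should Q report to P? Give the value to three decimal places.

96.253

eq1: (x − 8.960)² + (y + 25.354)² = 39.7387358993²
eq2: (x − 15.716)² + (y + 33.082)² = 39.3327366869²
eq3: (x − 36.953)² + (y − 15.595)² = 21.0541530037²
eq3−eq1, eq3−eq2 (x²,y² cancel):
  -55.986·x − 81.898·y = -2021.511090
  -42.474·x − 97.354·y = -1371.103671
det = -55.986·-97.354 − -81.898·-42.474 = 1971.925392
x = (-2021.511090·-97.354 − -81.898·-1371.103671) / 1971.925392 = 42.857373
y = (-55.986·-1371.103671 − -2021.511090·-42.474) / 1971.925392 = -4.614298
|P − Q| = √((42.857373 − -46.962)² + (-4.614298 − -39.213)²) = 96.252740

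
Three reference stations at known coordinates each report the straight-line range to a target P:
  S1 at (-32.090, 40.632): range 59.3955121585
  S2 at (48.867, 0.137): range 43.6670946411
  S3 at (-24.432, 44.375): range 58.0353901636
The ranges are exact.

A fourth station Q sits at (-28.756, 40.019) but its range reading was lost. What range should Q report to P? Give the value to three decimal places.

eq1: (x + 32.090)² + (y − 40.632)² = 59.3955121585²
eq2: (x − 48.867)² + (y − 0.137)² = 43.6670946411²
eq3: (x + 24.432)² + (y − 44.375)² = 58.0353901636²
eq1−eq2, eq1−eq3 (x²,y² cancel):
  161.914·x − 80.990·y = 1328.286644
  15.316·x + 7.486·y = 45.056078
det = 161.914·7.486 − -80.990·15.316 = 2452.531044
x = (1328.286644·7.486 − -80.990·45.056078) / 2452.531044 = 5.542293
y = (161.914·45.056078 − 1328.286644·15.316) / 2452.531044 = -5.320556
|P − Q| = √((5.542293 − -28.756)² + (-5.320556 − 40.019)²) = 56.851106

56.851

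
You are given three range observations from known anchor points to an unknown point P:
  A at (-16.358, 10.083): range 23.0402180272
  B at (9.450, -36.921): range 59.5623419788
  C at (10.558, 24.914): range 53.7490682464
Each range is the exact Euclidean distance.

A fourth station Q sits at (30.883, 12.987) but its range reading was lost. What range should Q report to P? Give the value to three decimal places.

69.236

eq1: (x + 16.358)² + (y − 10.083)² = 23.0402180272²
eq2: (x − 9.450)² + (y + 36.921)² = 59.5623419788²
eq3: (x − 10.558)² + (y − 24.914)² = 53.7490682464²
eq1−eq2, eq1−eq3 (x²,y² cancel):
  51.616·x − 94.008·y = -1933.609247
  53.832·x + 29.662·y = -1995.182984
det = 51.616·29.662 − -94.008·53.832 = 6591.672448
x = (-1933.609247·29.662 − -94.008·-1995.182984) / 6591.672448 = -37.155651
y = (51.616·-1995.182984 − -1933.609247·53.832) / 6591.672448 = 0.167892
|P − Q| = √((-37.155651 − 30.883)² + (0.167892 − 12.987)²) = 69.235739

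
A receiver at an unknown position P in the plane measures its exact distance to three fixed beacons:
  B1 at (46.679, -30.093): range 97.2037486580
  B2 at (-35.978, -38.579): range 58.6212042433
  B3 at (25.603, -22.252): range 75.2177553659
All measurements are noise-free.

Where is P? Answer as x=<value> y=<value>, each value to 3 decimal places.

eq1: (x − 46.679)² + (y + 30.093)² = 97.2037486580²
eq2: (x + 35.978)² + (y + 38.579)² = 58.6212042433²
eq3: (x − 25.603)² + (y + 22.252)² = 75.2177553659²
eq1−eq2, eq1−eq3 (x²,y² cancel):
  -165.314·x − 16.972·y = 5710.361201
  -42.152·x + 15.682·y = 1857.005454
det = -165.314·15.682 − -16.972·-42.152 = -3307.857892
x = (5710.361201·15.682 − -16.972·1857.005454) / -3307.857892 = -36.599813
y = (-165.314·1857.005454 − 5710.361201·-42.152) / -3307.857892 = 20.038906

x=-36.600 y=20.039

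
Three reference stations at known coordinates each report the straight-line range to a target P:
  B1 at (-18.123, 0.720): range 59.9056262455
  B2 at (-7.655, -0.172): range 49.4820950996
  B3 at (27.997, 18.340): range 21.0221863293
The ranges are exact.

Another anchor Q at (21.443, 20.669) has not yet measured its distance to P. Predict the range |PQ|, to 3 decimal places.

eq1: (x + 18.123)² + (y − 0.720)² = 59.9056262455²
eq2: (x + 7.655)² + (y + 0.172)² = 49.4820950996²
eq3: (x − 27.997)² + (y − 18.340)² = 21.0221863293²
eq2−eq1, eq2−eq3 (x²,y² cancel):
  -20.936·x + 1.784·y = -869.873400
  71.304·x + 37.024·y = 3068.104417
det = -20.936·37.024 − 1.784·71.304 = -902.340800
x = (-869.873400·37.024 − 1.784·3068.104417) / -902.340800 = 41.757716
y = (-20.936·3068.104417 − -869.873400·71.304) / -902.340800 = 2.447391
|P − Q| = √((41.757716 − 21.443)² + (2.447391 − 20.669)²) = 27.289462

27.289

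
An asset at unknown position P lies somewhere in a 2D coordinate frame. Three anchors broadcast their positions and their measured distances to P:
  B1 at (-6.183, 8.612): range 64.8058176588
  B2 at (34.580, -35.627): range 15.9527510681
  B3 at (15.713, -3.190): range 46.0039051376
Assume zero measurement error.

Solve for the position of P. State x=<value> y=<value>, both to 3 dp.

eq1: (x + 6.183)² + (y − 8.612)² = 64.8058176588²
eq2: (x − 34.580)² + (y + 35.627)² = 15.9527510681²
eq3: (x − 15.713)² + (y + 3.190)² = 46.0039051376²
eq1−eq3, eq1−eq2 (x²,y² cancel):
  43.792·x − 23.604·y = 2228.113151
  81.526·x − 88.478·y = 6297.967232
det = 43.792·-88.478 − -23.604·81.526 = -1950.288872
x = (2228.113151·-88.478 − -23.604·6297.967232) / -1950.288872 = 24.858767
y = (43.792·6297.967232 − 2228.113151·81.526) / -1950.288872 = -48.275632

x=24.859 y=-48.276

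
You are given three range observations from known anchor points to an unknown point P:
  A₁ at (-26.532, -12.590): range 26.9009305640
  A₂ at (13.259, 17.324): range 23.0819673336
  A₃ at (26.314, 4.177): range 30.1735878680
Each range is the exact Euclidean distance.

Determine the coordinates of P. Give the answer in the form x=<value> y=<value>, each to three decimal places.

x=-3.760 y=1.732

eq1: (x + 26.532)² + (y + 12.590)² = 26.9009305640²
eq2: (x − 13.259)² + (y − 17.324)² = 23.0819673336²
eq3: (x − 26.314)² + (y − 4.177)² = 30.1735878680²
eq3−eq2, eq3−eq1 (x²,y² cancel):
  -26.110·x + 26.294·y = 143.716321
  -105.692·x − 33.534·y = 339.366539
det = -26.110·-33.534 − 26.294·-105.692 = 3654.638188
x = (143.716321·-33.534 − 26.294·339.366539) / 3654.638188 = -3.760341
y = (-26.110·339.366539 − 143.716321·-105.692) / 3654.638188 = 1.731719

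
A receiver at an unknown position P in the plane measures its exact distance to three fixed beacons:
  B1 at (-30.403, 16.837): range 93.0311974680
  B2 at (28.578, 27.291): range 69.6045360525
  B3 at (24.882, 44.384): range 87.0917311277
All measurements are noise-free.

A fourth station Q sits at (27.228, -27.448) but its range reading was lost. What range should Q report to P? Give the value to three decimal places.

eq1: (x + 30.403)² + (y − 16.837)² = 93.0311974680²
eq2: (x − 28.578)² + (y − 27.291)² = 69.6045360525²
eq3: (x − 24.882)² + (y − 44.384)² = 87.0917311277²
eq2−eq3, eq2−eq1 (x²,y² cancel):
  -7.392·x + 34.186·y = -1712.625577
  -117.962·x − 20.908·y = -4163.686050
det = -7.392·-20.908 − 34.186·-117.962 = 4187.200868
x = (-1712.625577·-20.908 − 34.186·-4163.686050) / 4187.200868 = 42.545689
y = (-7.392·-4163.686050 − -1712.625577·-117.962) / 4187.200868 = -40.897673
|P − Q| = √((42.545689 − 27.228)² + (-40.897673 − -27.448)²) = 20.384438

20.384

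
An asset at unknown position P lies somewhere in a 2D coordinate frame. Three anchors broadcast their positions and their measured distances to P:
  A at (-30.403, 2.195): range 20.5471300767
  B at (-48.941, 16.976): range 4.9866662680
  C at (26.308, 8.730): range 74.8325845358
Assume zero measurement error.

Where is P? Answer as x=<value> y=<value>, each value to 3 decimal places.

eq1: (x + 30.403)² + (y − 2.195)² = 20.5471300767²
eq2: (x + 48.941)² + (y − 16.976)² = 4.9866662680²
eq3: (x − 26.308)² + (y − 8.730)² = 74.8325845358²
eq3−eq1, eq3−eq2 (x²,y² cancel):
  -113.422·x − 13.070·y = 5338.567824
  -150.498·x + 16.492·y = 7490.131161
det = -113.422·16.492 − -13.070·-150.498 = -3837.564484
x = (5338.567824·16.492 − -13.070·7490.131161) / -3837.564484 = -48.452521
y = (-113.422·7490.131161 − 5338.567824·-150.498) / -3837.564484 = 12.013316

x=-48.453 y=12.013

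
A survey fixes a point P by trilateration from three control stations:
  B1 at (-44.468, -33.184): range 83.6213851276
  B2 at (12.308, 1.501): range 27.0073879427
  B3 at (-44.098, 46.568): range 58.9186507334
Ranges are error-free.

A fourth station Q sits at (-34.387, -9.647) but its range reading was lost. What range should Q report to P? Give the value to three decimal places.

60.050

eq1: (x + 44.468)² + (y + 33.184)² = 83.6213851276²
eq2: (x − 12.308)² + (y − 1.501)² = 27.0073879427²
eq3: (x + 44.098)² + (y − 46.568)² = 58.9186507334²
eq2−eq1, eq2−eq3 (x²,y² cancel):
  -113.552·x − 69.370·y = -3338.296032
  -112.812·x + 90.134·y = 1217.463962
det = -113.552·90.134 − -69.370·-112.812 = -18060.664408
x = (-3338.296032·90.134 − -69.370·1217.463962) / -18060.664408 = 11.983972
y = (-113.552·1217.463962 − -3338.296032·-112.812) / -18060.664408 = 28.506444
|P − Q| = √((11.983972 − -34.387)² + (28.506444 − -9.647)²) = 60.049582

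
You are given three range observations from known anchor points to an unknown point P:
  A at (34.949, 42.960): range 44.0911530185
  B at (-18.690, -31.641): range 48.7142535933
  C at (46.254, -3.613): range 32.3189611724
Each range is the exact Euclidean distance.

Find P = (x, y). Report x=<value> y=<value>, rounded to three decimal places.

x=14.785 y=3.750

eq1: (x − 34.949)² + (y − 42.960)² = 44.0911530185²
eq2: (x + 18.690)² + (y + 31.641)² = 48.7142535933²
eq3: (x − 46.254)² + (y + 3.613)² = 32.3189611724²
eq3−eq2, eq3−eq1 (x²,y² cancel):
  -129.888·x − 56.056·y = -2130.580556
  -22.610·x + 93.146·y = 14.993393
det = -129.888·93.146 − -56.056·-22.610 = -13365.973808
x = (-2130.580556·93.146 − -56.056·14.993393) / -13365.973808 = 14.784900
y = (-129.888·14.993393 − -2130.580556·-22.610) / -13365.973808 = 3.749812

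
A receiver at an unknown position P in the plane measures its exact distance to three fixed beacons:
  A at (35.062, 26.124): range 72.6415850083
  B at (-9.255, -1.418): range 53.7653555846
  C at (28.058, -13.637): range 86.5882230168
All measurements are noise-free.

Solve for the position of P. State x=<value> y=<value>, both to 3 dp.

x=-34.845 y=45.867

eq1: (x − 35.062)² + (y − 26.124)² = 72.6415850083²
eq2: (x + 9.255)² + (y + 1.418)² = 53.7653555846²
eq3: (x − 28.058)² + (y + 13.637)² = 86.5882230168²
eq1−eq2, eq1−eq3 (x²,y² cancel):
  -88.634·x − 55.084·y = 561.944940
  -14.008·x − 79.522·y = -3159.308580
det = -88.634·-79.522 − -55.084·-14.008 = 6276.736276
x = (561.944940·-79.522 − -55.084·-3159.308580) / 6276.736276 = -34.845233
y = (-88.634·-3159.308580 − 561.944940·-14.008) / 6276.736276 = 45.866812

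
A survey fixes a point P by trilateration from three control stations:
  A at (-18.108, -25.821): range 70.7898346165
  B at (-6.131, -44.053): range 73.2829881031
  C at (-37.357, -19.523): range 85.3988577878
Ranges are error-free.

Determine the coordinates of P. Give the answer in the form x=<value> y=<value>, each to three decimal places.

eq1: (x + 18.108)² + (y + 25.821)² = 70.7898346165²
eq2: (x + 6.131)² + (y + 44.053)² = 73.2829881031²
eq3: (x + 37.357)² + (y + 19.523)² = 85.3988577878²
eq2−eq1, eq2−eq3 (x²,y² cancel):
  -23.954·x + 36.464·y = -624.436605
  -62.452·x + 49.060·y = -2124.131558
det = -23.954·49.060 − 36.464·-62.452 = 1102.066488
x = (-624.436605·49.060 − 36.464·-2124.131558) / 1102.066488 = 42.483347
y = (-23.954·-2124.131558 − -624.436605·-62.452) / 1102.066488 = 10.783499

x=42.483 y=10.783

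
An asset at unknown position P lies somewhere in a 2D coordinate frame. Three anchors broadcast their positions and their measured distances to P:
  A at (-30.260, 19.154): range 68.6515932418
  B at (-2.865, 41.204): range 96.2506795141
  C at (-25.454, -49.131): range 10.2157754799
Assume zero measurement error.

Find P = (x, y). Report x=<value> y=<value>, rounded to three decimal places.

eq1: (x + 30.260)² + (y − 19.154)² = 68.6515932418²
eq2: (x + 2.865)² + (y − 41.204)² = 96.2506795141²
eq3: (x + 25.454)² + (y + 49.131)² = 10.2157754799²
eq1−eq3, eq1−eq2 (x²,y² cancel):
  9.612·x − 136.570·y = 6387.897147
  54.790·x + 44.100·y = -4127.717527
det = 9.612·44.100 − -136.570·54.790 = 7906.559500
x = (6387.897147·44.100 − -136.570·-4127.717527) / 7906.559500 = -35.668627
y = (9.612·-4127.717527 − 6387.897147·54.790) / 7906.559500 = -49.284206

x=-35.669 y=-49.284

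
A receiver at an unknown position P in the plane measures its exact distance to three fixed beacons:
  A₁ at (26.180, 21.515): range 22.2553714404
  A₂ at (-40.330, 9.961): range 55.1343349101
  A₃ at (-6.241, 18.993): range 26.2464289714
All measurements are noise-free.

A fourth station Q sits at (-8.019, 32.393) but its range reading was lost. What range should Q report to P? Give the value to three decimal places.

37.173

eq1: (x − 26.180)² + (y − 21.515)² = 22.2553714404²
eq2: (x + 40.330)² + (y − 9.961)² = 55.1343349101²
eq3: (x + 6.241)² + (y − 18.993)² = 26.2464289714²
eq2−eq1, eq2−eq3 (x²,y² cancel):
  133.020·x + 23.108·y = 1967.050532
  68.178·x + 18.064·y = 1024.873561
det = 133.020·18.064 − 23.108·68.178 = 827.416056
x = (1967.050532·18.064 − 23.108·1024.873561) / 827.416056 = 14.321722
y = (133.020·1024.873561 − 1967.050532·68.178) / 827.416056 = 2.681976
|P − Q| = √((14.321722 − -8.019)² + (2.681976 − 32.393)²) = 37.173281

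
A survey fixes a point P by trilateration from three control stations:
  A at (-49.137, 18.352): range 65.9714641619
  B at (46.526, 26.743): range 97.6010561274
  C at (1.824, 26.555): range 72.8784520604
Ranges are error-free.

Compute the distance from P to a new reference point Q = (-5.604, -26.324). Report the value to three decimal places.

eq1: (x + 49.137)² + (y − 18.352)² = 65.9714641619²
eq2: (x − 46.526)² + (y − 26.743)² = 97.6010561274²
eq3: (x − 1.824)² + (y − 26.555)² = 72.8784520604²
eq2−eq1, eq2−eq3 (x²,y² cancel):
  -191.326·x − 16.782·y = 5045.116022
  -89.404·x − 0.376·y = 2043.335658
det = -191.326·-0.376 − -16.782·-89.404 = -1428.439352
x = (5045.116022·-0.376 − -16.782·2043.335658) / -1428.439352 = -22.678103
y = (-191.326·2043.335658 − 5045.116022·-89.404) / -1428.439352 = -42.081111
|P − Q| = √((-22.678103 − -5.604)² + (-42.081111 − -26.324)²) = 23.233845

23.234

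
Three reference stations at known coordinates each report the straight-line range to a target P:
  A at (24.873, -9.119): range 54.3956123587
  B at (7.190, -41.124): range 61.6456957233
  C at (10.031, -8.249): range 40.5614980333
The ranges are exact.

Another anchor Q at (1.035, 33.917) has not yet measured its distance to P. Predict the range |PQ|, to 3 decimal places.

eq1: (x − 24.873)² + (y + 9.119)² = 54.3956123587²
eq2: (x − 7.190)² + (y + 41.124)² = 61.6456957233²
eq3: (x − 10.031)² + (y + 8.249)² = 40.5614980333²
eq3−eq2, eq3−eq1 (x²,y² cancel):
  -5.682·x − 65.750·y = -580.744165
  29.684·x − 1.740·y = -780.492193
det = -5.682·-1.740 − -65.750·29.684 = 1961.609680
x = (-580.744165·-1.740 − -65.750·-780.492193) / 1961.609680 = -25.645707
y = (-5.682·-780.492193 − -580.744165·29.684) / 1961.609680 = 11.048868
|P − Q| = √((-25.645707 − 1.035)² + (11.048868 − 33.917)²) = 35.139886

35.140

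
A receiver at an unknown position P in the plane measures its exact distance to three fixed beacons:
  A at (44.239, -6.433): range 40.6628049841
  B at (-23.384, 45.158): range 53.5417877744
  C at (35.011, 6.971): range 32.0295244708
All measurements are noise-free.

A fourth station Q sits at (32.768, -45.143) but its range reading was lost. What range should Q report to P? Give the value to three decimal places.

eq1: (x − 44.239)² + (y + 6.433)² = 40.6628049841²
eq2: (x + 23.384)² + (y − 45.158)² = 53.5417877744²
eq3: (x − 35.011)² + (y − 6.971)² = 32.0295244708²
eq1−eq3, eq1−eq2 (x²,y² cancel):
  -18.456·x + 26.808·y = -96.534377
  -135.246·x + 103.182·y = -625.675519
det = -18.456·103.182 − 26.808·-135.246 = 1721.347776
x = (-96.534377·103.182 − 26.808·-625.675519) / 1721.347776 = 3.957654
y = (-18.456·-625.675519 − -96.534377·-135.246) / 1721.347776 = -0.876302
|P − Q| = √((3.957654 − 32.768)² + (-0.876302 − -45.143)²) = 52.816442

52.816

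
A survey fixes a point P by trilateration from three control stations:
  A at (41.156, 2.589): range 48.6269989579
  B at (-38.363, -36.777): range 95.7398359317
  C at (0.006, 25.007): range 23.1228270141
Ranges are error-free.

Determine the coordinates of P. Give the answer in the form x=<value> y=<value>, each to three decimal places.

x=14.338 y=43.152

eq1: (x − 41.156)² + (y − 2.589)² = 48.6269989579²
eq2: (x + 38.363)² + (y + 36.777)² = 95.7398359317²
eq3: (x − 0.006)² + (y − 25.007)² = 23.1228270141²
eq1−eq2, eq1−eq3 (x²,y² cancel):
  -159.038·x − 78.732·y = -5677.782916
  -82.300·x + 44.836·y = 754.750727
det = -159.038·44.836 − -78.732·-82.300 = -13610.271368
x = (-5677.782916·44.836 − -78.732·754.750727) / -13610.271368 = 14.338145
y = (-159.038·754.750727 − -5677.782916·-82.300) / -13610.271368 = 43.152378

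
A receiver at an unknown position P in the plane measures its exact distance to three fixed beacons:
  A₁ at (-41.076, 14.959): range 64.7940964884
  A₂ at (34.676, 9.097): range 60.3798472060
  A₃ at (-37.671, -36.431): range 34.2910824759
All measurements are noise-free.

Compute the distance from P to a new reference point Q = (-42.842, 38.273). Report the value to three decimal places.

85.651

eq1: (x + 41.076)² + (y − 14.959)² = 64.7940964884²
eq2: (x − 34.676)² + (y − 9.097)² = 60.3798472060²
eq3: (x + 37.671)² + (y + 36.431)² = 34.2910824759²
eq1−eq3, eq1−eq2 (x²,y² cancel):
  6.810·x − 102.780·y = 3857.709147
  151.504·x − 11.724·y = -73.280081
det = 6.810·-11.724 − -102.780·151.504 = 15491.740680
x = (3857.709147·-11.724 − -102.780·-73.280081) / 15491.740680 = -3.405654
y = (6.810·-73.280081 − 3857.709147·151.504) / 15491.740680 = -37.759308
|P − Q| = √((-3.405654 − -42.842)² + (-37.759308 − 38.273)²) = 85.651253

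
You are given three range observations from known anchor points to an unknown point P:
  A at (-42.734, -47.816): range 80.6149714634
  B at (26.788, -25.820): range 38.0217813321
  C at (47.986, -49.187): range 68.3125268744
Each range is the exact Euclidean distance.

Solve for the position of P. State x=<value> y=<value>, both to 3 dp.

eq1: (x + 42.734)² + (y + 47.816)² = 80.6149714634²
eq2: (x − 26.788)² + (y + 25.820)² = 38.0217813321²
eq3: (x − 47.986)² + (y + 49.187)² = 68.3125268744²
eq1−eq2, eq1−eq3 (x²,y² cancel):
  139.044·x + 43.992·y = 2324.822500
  181.440·x − 2.742·y = 2441.624849
det = 139.044·-2.742 − 43.992·181.440 = -8363.167128
x = (2324.822500·-2.742 − 43.992·2441.624849) / -8363.167128 = 13.605686
y = (139.044·2441.624849 − 2324.822500·181.440) / -8363.167128 = 9.843461

x=13.606 y=9.843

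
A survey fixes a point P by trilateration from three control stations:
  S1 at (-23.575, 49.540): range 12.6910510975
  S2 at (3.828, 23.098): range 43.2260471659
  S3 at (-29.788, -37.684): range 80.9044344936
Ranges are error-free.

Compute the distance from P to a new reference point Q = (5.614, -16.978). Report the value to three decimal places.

eq1: (x + 23.575)² + (y − 49.540)² = 12.6910510975²
eq2: (x − 3.828)² + (y − 23.098)² = 43.2260471659²
eq3: (x + 29.788)² + (y + 37.684)² = 80.9044344936²
eq3−eq1, eq3−eq2 (x²,y² cancel):
  12.426·x + 174.448·y = 7087.048168
  67.232·x + 121.564·y = 2917.798755
det = 12.426·121.564 − 174.448·67.232 = -10217.933672
x = (7087.048168·121.564 − 174.448·2917.798755) / -10217.933672 = -34.500690
y = (12.426·2917.798755 − 7087.048168·67.232) / -10217.933672 = 43.083061
|P − Q| = √((-34.500690 − 5.614)² + (43.083061 − -16.978)²) = 72.225476

72.225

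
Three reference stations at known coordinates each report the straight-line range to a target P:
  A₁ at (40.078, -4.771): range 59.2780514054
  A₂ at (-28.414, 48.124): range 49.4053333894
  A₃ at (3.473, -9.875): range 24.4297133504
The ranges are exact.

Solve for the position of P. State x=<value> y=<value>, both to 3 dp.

eq1: (x − 40.078)² + (y + 4.771)² = 59.2780514054²
eq2: (x + 28.414)² + (y − 48.124)² = 49.4053333894²
eq3: (x − 3.473)² + (y + 9.875)² = 24.4297133504²
eq2−eq3, eq2−eq1 (x²,y² cancel):
  63.774·x − 115.998·y = -1169.621345
  136.984·x − 105.790·y = -2567.266658
det = 63.774·-105.790 − -115.998·136.984 = 9143.218572
x = (-1169.621345·-105.790 − -115.998·-2567.266658) / 9143.218572 = -19.037449
y = (63.774·-2567.266658 − -1169.621345·136.984) / 9143.218572 = -0.383394

x=-19.037 y=-0.383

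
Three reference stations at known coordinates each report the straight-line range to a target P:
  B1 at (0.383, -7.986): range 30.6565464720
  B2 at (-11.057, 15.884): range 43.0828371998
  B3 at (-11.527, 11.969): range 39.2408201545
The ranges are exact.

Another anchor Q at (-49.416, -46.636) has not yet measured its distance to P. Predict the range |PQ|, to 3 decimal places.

32.571

eq1: (x − 0.383)² + (y + 7.986)² = 30.6565464720²
eq2: (x + 11.057)² + (y − 15.884)² = 43.0828371998²
eq3: (x + 11.527)² + (y − 11.969)² = 39.2408201545²
eq1−eq2, eq1−eq3 (x²,y² cancel):
  -22.880·x + 47.740·y = -605.671200
  -23.820·x + 39.910·y = -387.812320
det = -22.880·39.910 − 47.740·-23.820 = 224.026000
x = (-605.671200·39.910 − 47.740·-387.812320) / 224.026000 = -25.256789
y = (-22.880·-387.812320 − -605.671200·-23.820) / 224.026000 = -24.791507
|P − Q| = √((-25.256789 − -49.416)² + (-24.791507 − -46.636)²) = 32.570682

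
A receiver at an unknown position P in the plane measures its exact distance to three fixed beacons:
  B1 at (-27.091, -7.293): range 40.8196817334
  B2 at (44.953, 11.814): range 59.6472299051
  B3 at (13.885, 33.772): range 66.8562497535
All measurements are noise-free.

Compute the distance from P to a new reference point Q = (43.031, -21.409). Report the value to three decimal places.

eq1: (x + 27.091)² + (y + 7.293)² = 40.8196817334²
eq2: (x − 44.953)² + (y − 11.814)² = 59.6472299051²
eq3: (x − 13.885)² + (y − 33.772)² = 66.8562497535²
eq3−eq1, eq3−eq2 (x²,y² cancel):
  -81.952·x − 82.130·y = 2257.280635
  62.136·x − 43.916·y = 1738.967692
det = -81.952·-43.916 − -82.130·62.136 = 8702.233712
x = (2257.280635·-43.916 − -82.130·1738.967692) / 8702.233712 = 5.020628
y = (-81.952·1738.967692 − 2257.280635·62.136) / 8702.233712 = -32.493987
|P − Q| = √((5.020628 − 43.031)² + (-32.493987 − -21.409)²) = 39.593753

39.594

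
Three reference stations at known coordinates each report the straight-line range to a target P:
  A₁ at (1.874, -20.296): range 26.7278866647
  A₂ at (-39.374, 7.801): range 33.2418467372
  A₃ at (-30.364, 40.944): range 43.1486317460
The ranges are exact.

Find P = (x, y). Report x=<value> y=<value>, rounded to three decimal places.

x=-6.236 y=5.172

eq1: (x − 1.874)² + (y + 20.296)² = 26.7278866647²
eq2: (x + 39.374)² + (y − 7.801)² = 33.2418467372²
eq3: (x + 30.364)² + (y − 40.944)² = 43.1486317460²
eq2−eq3, eq2−eq1 (x²,y² cancel):
  18.020·x + 66.286·y = 230.432108
  82.496·x − 56.194·y = -805.087536
det = 18.020·-56.194 − 66.286·82.496 = -6480.945736
x = (230.432108·-56.194 − 66.286·-805.087536) / -6480.945736 = -6.236301
y = (18.020·-805.087536 − 230.432108·82.496) / -6480.945736 = 5.171684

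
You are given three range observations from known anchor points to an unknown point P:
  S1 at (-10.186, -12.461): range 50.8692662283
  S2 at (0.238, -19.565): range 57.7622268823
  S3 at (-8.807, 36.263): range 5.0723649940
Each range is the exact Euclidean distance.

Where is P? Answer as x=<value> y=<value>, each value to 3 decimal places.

x=-4.055 y=38.037

eq1: (x + 10.186)² + (y + 12.461)² = 50.8692662283²
eq2: (x − 0.238)² + (y + 19.565)² = 57.7622268823²
eq3: (x + 8.807)² + (y − 36.263)² = 5.0723649940²
eq2−eq3, eq2−eq1 (x²,y² cancel):
  -18.090·x + 111.656·y = 4320.468517
  -20.848·x + 14.208·y = 624.977856
det = -18.090·14.208 − 111.656·-20.848 = 2070.781568
x = (4320.468517·14.208 − 111.656·624.977856) / 2070.781568 = -4.055141
y = (-18.090·624.977856 − 4320.468517·-20.848) / 2070.781568 = 38.037463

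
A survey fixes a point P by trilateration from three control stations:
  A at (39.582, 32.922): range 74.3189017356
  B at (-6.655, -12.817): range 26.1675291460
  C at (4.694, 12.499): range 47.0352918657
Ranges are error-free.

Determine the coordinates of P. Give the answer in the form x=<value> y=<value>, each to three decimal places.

x=8.125 y=-34.411

eq1: (x − 39.582)² + (y − 32.922)² = 74.3189017356²
eq2: (x + 6.655)² + (y + 12.817)² = 26.1675291460²
eq3: (x − 4.694)² + (y − 12.499)² = 47.0352918657²
eq3−eq2, eq3−eq1 (x²,y² cancel):
  -22.698·x − 50.632·y = 1557.884976
  69.776·x + 40.846·y = -838.646303
det = -22.698·40.846 − -50.632·69.776 = 2605.775924
x = (1557.884976·40.846 − -50.632·-838.646303) / 2605.775924 = 8.124655
y = (-22.698·-838.646303 − 1557.884976·69.776) / 2605.775924 = -34.411013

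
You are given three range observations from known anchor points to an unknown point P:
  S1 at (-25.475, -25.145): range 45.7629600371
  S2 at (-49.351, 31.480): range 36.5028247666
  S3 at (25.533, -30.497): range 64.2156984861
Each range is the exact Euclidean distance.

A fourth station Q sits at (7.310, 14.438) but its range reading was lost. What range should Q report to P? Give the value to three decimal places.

eq1: (x + 25.475)² + (y + 25.145)² = 45.7629600371²
eq2: (x + 49.351)² + (y − 31.480)² = 36.5028247666²
eq3: (x − 25.533)² + (y + 30.497)² = 64.2156984861²
eq3−eq1, eq3−eq2 (x²,y² cancel):
  -102.016·x + 10.704·y = 1728.652973
  -149.768·x + 123.954·y = 4635.710219
det = -102.016·123.954 − 10.704·-149.768 = -11042.174592
x = (1728.652973·123.954 − 10.704·4635.710219) / -11042.174592 = -14.911267
y = (-102.016·4635.710219 − 1728.652973·-149.768) / -11042.174592 = 19.382026
|P − Q| = √((-14.911267 − 7.310)² + (19.382026 − 14.438)²) = 22.764623

22.765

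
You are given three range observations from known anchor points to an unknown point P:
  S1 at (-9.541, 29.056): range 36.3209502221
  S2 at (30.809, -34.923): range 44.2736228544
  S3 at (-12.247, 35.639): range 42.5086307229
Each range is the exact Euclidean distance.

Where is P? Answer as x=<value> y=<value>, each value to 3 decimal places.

eq1: (x + 9.541)² + (y − 29.056)² = 36.3209502221²
eq2: (x − 30.809)² + (y + 34.923)² = 44.2736228544²
eq3: (x + 12.247)² + (y − 35.639)² = 42.5086307229²
eq1−eq3, eq1−eq2 (x²,y² cancel):
  -5.412·x + 13.166·y = -2.926748
  80.700·x − 127.958·y = 592.586337
det = -5.412·-127.958 − 13.166·80.700 = -369.987504
x = (-2.926748·-127.958 − 13.166·592.586337) / -369.987504 = 20.074978
y = (-5.412·592.586337 − -2.926748·80.700) / -369.987504 = 8.029700

x=20.075 y=8.030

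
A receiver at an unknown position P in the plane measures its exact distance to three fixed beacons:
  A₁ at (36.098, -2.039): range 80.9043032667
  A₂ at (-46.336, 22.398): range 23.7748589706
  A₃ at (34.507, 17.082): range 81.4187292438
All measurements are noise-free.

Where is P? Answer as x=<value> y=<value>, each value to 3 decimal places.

eq1: (x − 36.098)² + (y + 2.039)² = 80.9043032667²
eq2: (x + 46.336)² + (y − 22.398)² = 23.7748589706²
eq3: (x − 34.507)² + (y − 17.082)² = 81.4187292438²
eq2−eq1, eq2−eq3 (x²,y² cancel):
  164.868·x − 48.874·y = -7321.734543
  161.686·x − 10.632·y = -7229.933080
det = 164.868·-10.632 − -48.874·161.686 = 6149.364988
x = (-7321.734543·-10.632 − -48.874·-7229.933080) / 6149.364988 = -44.803174
y = (164.868·-7229.933080 − -7321.734543·161.686) / 6149.364988 = -1.327395

x=-44.803 y=-1.327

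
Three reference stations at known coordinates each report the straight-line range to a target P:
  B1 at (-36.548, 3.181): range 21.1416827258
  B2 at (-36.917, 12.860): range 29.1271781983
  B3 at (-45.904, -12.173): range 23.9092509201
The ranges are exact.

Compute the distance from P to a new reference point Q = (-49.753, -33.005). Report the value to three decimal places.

34.717

eq1: (x + 36.548)² + (y − 3.181)² = 21.1416827258²
eq2: (x + 36.917)² + (y − 12.860)² = 29.1271781983²
eq3: (x + 45.904)² + (y + 12.173)² = 23.9092509201²
eq3−eq2, eq3−eq1 (x²,y² cancel):
  17.974·x + 50.066·y = -1003.854886
  18.712·x + 30.708·y = -784.802549
det = 17.974·30.708 − 50.066·18.712 = -384.889400
x = (-1003.854886·30.708 − 50.066·-784.802549) / -384.889400 = -21.994756
y = (17.974·-784.802549 − -1003.854886·18.712) / -384.889400 = -12.154379
|P − Q| = √((-21.994756 − -49.753)² + (-12.154379 − -33.005)²) = 34.716977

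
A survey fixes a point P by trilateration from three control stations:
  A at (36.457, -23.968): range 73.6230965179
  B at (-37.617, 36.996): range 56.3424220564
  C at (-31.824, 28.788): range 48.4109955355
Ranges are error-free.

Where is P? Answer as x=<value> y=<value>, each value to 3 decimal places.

eq1: (x − 36.457)² + (y + 23.968)² = 73.6230965179²
eq2: (x + 37.617)² + (y − 36.996)² = 56.3424220564²
eq3: (x + 31.824)² + (y − 28.788)² = 48.4109955355²
eq3−eq2, eq3−eq1 (x²,y² cancel):
  -11.586·x + 16.416·y = 111.382751
  136.562·x − 105.512·y = -3014.673899
det = -11.586·-105.512 − 16.416·136.562 = -1019.339760
x = (111.382751·-105.512 − 16.416·-3014.673899) / -1019.339760 = -37.020699
y = (-11.586·-3014.673899 − 111.382751·136.562) / -1019.339760 = -19.343266

x=-37.021 y=-19.343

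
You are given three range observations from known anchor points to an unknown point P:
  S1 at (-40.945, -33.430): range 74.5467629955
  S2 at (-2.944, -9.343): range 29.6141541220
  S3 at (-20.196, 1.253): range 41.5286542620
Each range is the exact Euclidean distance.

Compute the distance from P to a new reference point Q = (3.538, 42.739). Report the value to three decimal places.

eq1: (x + 40.945)² + (y + 33.430)² = 74.5467629955²
eq2: (x + 2.944)² + (y + 9.343)² = 29.6141541220²
eq3: (x + 20.196)² + (y − 1.253)² = 41.5286542620²
eq2−eq3, eq2−eq1 (x²,y² cancel):
  -34.504·x + 21.192·y = -534.141360
  -76.002·x − 48.174·y = -1982.122609
det = -34.504·-48.174 − 21.192·-76.002 = 3272.830080
x = (-534.141360·-48.174 − 21.192·-1982.122609) / 3272.830080 = 20.696726
y = (-34.504·-1982.122609 − -534.141360·-76.002) / 3272.830080 = 8.492756
|P − Q| = √((20.696726 − 3.538)² + (8.492756 − 42.739)²) = 38.304401

38.304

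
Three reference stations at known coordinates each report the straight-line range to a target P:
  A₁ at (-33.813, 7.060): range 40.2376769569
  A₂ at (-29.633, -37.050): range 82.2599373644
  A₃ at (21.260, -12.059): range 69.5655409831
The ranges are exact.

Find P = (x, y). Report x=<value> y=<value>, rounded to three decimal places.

x=-19.182 y=44.543

eq1: (x + 33.813)² + (y − 7.060)² = 40.2376769569²
eq2: (x + 29.633)² + (y + 37.050)² = 82.2599373644²
eq3: (x − 21.260)² + (y + 12.059)² = 69.5655409831²
eq3−eq1, eq3−eq2 (x²,y² cancel):
  -110.146·x + 38.238·y = 3816.049333
  -101.786·x − 49.982·y = -273.922695
det = -110.146·-49.982 − 38.238·-101.786 = 9397.410440
x = (3816.049333·-49.982 − 38.238·-273.922695) / 9397.410440 = -19.181829
y = (-110.146·-273.922695 − 3816.049333·-101.786) / 9397.410440 = 44.543323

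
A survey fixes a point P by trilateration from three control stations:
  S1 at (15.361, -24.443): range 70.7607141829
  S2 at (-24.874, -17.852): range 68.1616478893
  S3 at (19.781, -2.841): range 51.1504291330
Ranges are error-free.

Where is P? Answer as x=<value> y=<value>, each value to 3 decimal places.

eq1: (x − 15.361)² + (y + 24.443)² = 70.7607141829²
eq2: (x + 24.874)² + (y + 17.852)² = 68.1616478893²
eq3: (x − 19.781)² + (y + 2.841)² = 51.1504291330²
eq2−eq1, eq2−eq3 (x²,y² cancel):
  80.470·x − 13.182·y = -465.057639
  89.310·x + 30.022·y = 1491.593304
det = 80.470·30.022 − -13.182·89.310 = 3593.154760
x = (-465.057639·30.022 − -13.182·1491.593304) / 3593.154760 = 1.586412
y = (80.470·1491.593304 − -465.057639·89.310) / 3593.154760 = 44.964056

x=1.586 y=44.964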